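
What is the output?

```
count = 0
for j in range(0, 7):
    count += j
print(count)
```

21

j=0: count = 0+0 = 0
j=1: count = 0+1 = 1
j=2: count = 1+2 = 3
j=3: count = 3+3 = 6
j=4: count = 6+4 = 10
j=5: count = 10+5 = 15
j=6: count = 15+6 = 21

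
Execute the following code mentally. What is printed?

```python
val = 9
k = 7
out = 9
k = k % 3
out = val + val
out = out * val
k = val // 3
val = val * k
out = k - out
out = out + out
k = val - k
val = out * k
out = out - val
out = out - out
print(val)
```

k = 7%3 = 1
out = 9+9 = 18
out = 18*9 = 162
k = 9//3 = 3
val = 9*3 = 27
out = 3-162 = -159
out = (-159)+(-159) = -318
k = 27-3 = 24
val = (-318)*24 = -7632
out = (-318)-(-7632) = 7314
out = 7314-7314 = 0

-7632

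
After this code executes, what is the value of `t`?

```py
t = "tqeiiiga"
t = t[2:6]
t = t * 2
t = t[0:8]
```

slice [2:6] → 'eiii'
repeat ×2 → 'eiiieiii'
slice [0:8] → 'eiiieiii'

'eiiieiii'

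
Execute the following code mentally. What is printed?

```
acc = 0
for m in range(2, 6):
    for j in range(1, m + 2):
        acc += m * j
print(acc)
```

m=2,j=1: acc = 0+2 = 2
m=2,j=2: acc = 2+4 = 6
m=2,j=3: acc = 6+6 = 12
m=3,j=1: acc = 12+3 = 15
m=3,j=2: acc = 15+6 = 21
m=3,j=3: acc = 21+9 = 30
m=3,j=4: acc = 30+12 = 42
m=4,j=1: acc = 42+4 = 46
m=4,j=2: acc = 46+8 = 54
m=4,j=3: acc = 54+12 = 66
m=4,j=4: acc = 66+16 = 82
m=4,j=5: acc = 82+20 = 102
m=5,j=1: acc = 102+5 = 107
m=5,j=2: acc = 107+10 = 117
m=5,j=3: acc = 117+15 = 132
m=5,j=4: acc = 132+20 = 152
m=5,j=5: acc = 152+25 = 177
m=5,j=6: acc = 177+30 = 207

207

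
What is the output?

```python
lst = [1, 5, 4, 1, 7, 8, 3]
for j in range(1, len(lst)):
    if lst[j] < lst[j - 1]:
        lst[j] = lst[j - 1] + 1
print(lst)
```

[1, 5, 6, 7, 7, 8, 9]

j=1: 5>=1, unchanged → [1, 5, 4, 1, 7, 8, 3]
j=2: 4<5, lst[2] = 5+1 = 6 → [1, 5, 6, 1, 7, 8, 3]
j=3: 1<6, lst[3] = 6+1 = 7 → [1, 5, 6, 7, 7, 8, 3]
j=4: 7>=7, unchanged → [1, 5, 6, 7, 7, 8, 3]
j=5: 8>=7, unchanged → [1, 5, 6, 7, 7, 8, 3]
j=6: 3<8, lst[6] = 8+1 = 9 → [1, 5, 6, 7, 7, 8, 9]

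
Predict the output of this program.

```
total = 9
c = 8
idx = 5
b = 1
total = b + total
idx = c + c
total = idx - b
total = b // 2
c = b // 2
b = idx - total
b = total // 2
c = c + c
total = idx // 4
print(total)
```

4

total = 1+9 = 10
idx = 8+8 = 16
total = 16-1 = 15
total = 1//2 = 0
c = 1//2 = 0
b = 16-0 = 16
b = 0//2 = 0
c = 0+0 = 0
total = 16//4 = 4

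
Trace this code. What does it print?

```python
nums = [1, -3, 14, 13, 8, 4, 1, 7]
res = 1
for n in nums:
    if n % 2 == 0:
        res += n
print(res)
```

n=1: not even
n=-3: not even
n=14: even, res = 1+14 = 15
n=13: not even
n=8: even, res = 15+8 = 23
n=4: even, res = 23+4 = 27
n=1: not even
n=7: not even

27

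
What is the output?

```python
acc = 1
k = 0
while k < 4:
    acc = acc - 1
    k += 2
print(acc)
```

k=0: acc = 1-1 = 0
k=2: acc = 0-1 = -1

-1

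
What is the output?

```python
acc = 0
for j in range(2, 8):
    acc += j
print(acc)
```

j=2: acc = 0+2 = 2
j=3: acc = 2+3 = 5
j=4: acc = 5+4 = 9
j=5: acc = 9+5 = 14
j=6: acc = 14+6 = 20
j=7: acc = 20+7 = 27

27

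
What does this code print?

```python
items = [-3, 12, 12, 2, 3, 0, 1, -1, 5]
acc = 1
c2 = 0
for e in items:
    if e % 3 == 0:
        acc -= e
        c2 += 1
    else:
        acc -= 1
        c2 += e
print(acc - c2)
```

e=-3: %3==0, acc = 1-(-3) = 4; c2=1
e=12: %3==0, acc = 4-12 = -8; c2=2
e=12: %3==0, acc = (-8)-12 = -20; c2=3
e=2: not %3==0, acc = (-20)-1 = -21; c2=5
e=3: %3==0, acc = (-21)-3 = -24; c2=6
e=0: %3==0, acc = (-24)-0 = -24; c2=7
e=1: not %3==0, acc = (-24)-1 = -25; c2=8
e=-1: not %3==0, acc = (-25)-1 = -26; c2=7
e=5: not %3==0, acc = (-26)-1 = -27; c2=12
acc-c2 = (-27)-12 = -39

-39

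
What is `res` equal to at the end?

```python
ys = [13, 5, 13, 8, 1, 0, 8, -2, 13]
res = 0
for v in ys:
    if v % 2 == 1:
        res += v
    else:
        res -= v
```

v=13: odd, res = 0+13 = 13
v=5: odd, res = 13+5 = 18
v=13: odd, res = 18+13 = 31
v=8: not odd, res = 31-8 = 23
v=1: odd, res = 23+1 = 24
v=0: not odd, res = 24-0 = 24
v=8: not odd, res = 24-8 = 16
v=-2: not odd, res = 16-(-2) = 18
v=13: odd, res = 18+13 = 31

31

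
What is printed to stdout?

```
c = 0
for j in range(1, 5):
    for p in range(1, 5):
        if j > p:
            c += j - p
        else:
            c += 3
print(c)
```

j=1,p=1: not 1>1, c = 0+3 = 3
j=1,p=2: not 1>2, c = 3+3 = 6
j=1,p=3: not 1>3, c = 6+3 = 9
j=1,p=4: not 1>4, c = 9+3 = 12
j=2,p=1: 2>1, c = 12+1 = 13
j=2,p=2: not 2>2, c = 13+3 = 16
j=2,p=3: not 2>3, c = 16+3 = 19
j=2,p=4: not 2>4, c = 19+3 = 22
j=3,p=1: 3>1, c = 22+2 = 24
j=3,p=2: 3>2, c = 24+1 = 25
j=3,p=3: not 3>3, c = 25+3 = 28
j=3,p=4: not 3>4, c = 28+3 = 31
j=4,p=1: 4>1, c = 31+3 = 34
j=4,p=2: 4>2, c = 34+2 = 36
j=4,p=3: 4>3, c = 36+1 = 37
j=4,p=4: not 4>4, c = 37+3 = 40

40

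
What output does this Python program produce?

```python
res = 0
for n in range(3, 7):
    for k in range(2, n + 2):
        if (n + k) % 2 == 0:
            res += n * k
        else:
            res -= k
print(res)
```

104

n=3,k=2: odd sum, res = 0-2 = -2
n=3,k=3: even sum, res = (-2)+9 = 7
n=3,k=4: odd sum, res = 7-4 = 3
n=4,k=2: even sum, res = 3+8 = 11
n=4,k=3: odd sum, res = 11-3 = 8
n=4,k=4: even sum, res = 8+16 = 24
n=4,k=5: odd sum, res = 24-5 = 19
n=5,k=2: odd sum, res = 19-2 = 17
n=5,k=3: even sum, res = 17+15 = 32
n=5,k=4: odd sum, res = 32-4 = 28
n=5,k=5: even sum, res = 28+25 = 53
n=5,k=6: odd sum, res = 53-6 = 47
n=6,k=2: even sum, res = 47+12 = 59
n=6,k=3: odd sum, res = 59-3 = 56
n=6,k=4: even sum, res = 56+24 = 80
n=6,k=5: odd sum, res = 80-5 = 75
n=6,k=6: even sum, res = 75+36 = 111
n=6,k=7: odd sum, res = 111-7 = 104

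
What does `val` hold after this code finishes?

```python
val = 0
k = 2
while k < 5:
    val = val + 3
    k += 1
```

k=2: val = 0+3 = 3
k=3: val = 3+3 = 6
k=4: val = 6+3 = 9

9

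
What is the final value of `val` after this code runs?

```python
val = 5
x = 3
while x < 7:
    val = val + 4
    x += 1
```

21

x=3: val = 5+4 = 9
x=4: val = 9+4 = 13
x=5: val = 13+4 = 17
x=6: val = 17+4 = 21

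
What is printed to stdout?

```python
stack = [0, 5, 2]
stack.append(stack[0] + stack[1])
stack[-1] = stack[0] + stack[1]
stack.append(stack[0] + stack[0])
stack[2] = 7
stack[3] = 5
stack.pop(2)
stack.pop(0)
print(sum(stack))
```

10

append stack[0]+stack[1] = 0+5 = 5 → [0, 5, 2, 5]
stack[-1] = stack[0]+stack[1] = 0+5 = 5 → [0, 5, 2, 5]
append stack[0]+stack[0] = 0+0 = 0 → [0, 5, 2, 5, 0]
stack[2] = 7 → [0, 5, 7, 5, 0]
stack[3] = 5 → [0, 5, 7, 5, 0]
pop(2) removes 7 → [0, 5, 5, 0]
pop(0) removes 0 → [5, 5, 0]
sum = 10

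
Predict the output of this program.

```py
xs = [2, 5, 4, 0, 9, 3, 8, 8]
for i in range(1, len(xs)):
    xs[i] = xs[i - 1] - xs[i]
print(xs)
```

i=1: xs[1] = 2-5 = -3 → [2, -3, 4, 0, 9, 3, 8, 8]
i=2: xs[2] = (-3)-4 = -7 → [2, -3, -7, 0, 9, 3, 8, 8]
i=3: xs[3] = (-7)-0 = -7 → [2, -3, -7, -7, 9, 3, 8, 8]
i=4: xs[4] = (-7)-9 = -16 → [2, -3, -7, -7, -16, 3, 8, 8]
i=5: xs[5] = (-16)-3 = -19 → [2, -3, -7, -7, -16, -19, 8, 8]
i=6: xs[6] = (-19)-8 = -27 → [2, -3, -7, -7, -16, -19, -27, 8]
i=7: xs[7] = (-27)-8 = -35 → [2, -3, -7, -7, -16, -19, -27, -35]

[2, -3, -7, -7, -16, -19, -27, -35]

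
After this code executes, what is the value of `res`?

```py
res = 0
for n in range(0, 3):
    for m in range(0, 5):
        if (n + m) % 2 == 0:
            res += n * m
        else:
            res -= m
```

2

n=0,m=0: even sum, res = 0+0 = 0
n=0,m=1: odd sum, res = 0-1 = -1
n=0,m=2: even sum, res = (-1)+0 = -1
n=0,m=3: odd sum, res = (-1)-3 = -4
n=0,m=4: even sum, res = (-4)+0 = -4
n=1,m=0: odd sum, res = (-4)-0 = -4
n=1,m=1: even sum, res = (-4)+1 = -3
n=1,m=2: odd sum, res = (-3)-2 = -5
n=1,m=3: even sum, res = (-5)+3 = -2
n=1,m=4: odd sum, res = (-2)-4 = -6
n=2,m=0: even sum, res = (-6)+0 = -6
n=2,m=1: odd sum, res = (-6)-1 = -7
n=2,m=2: even sum, res = (-7)+4 = -3
n=2,m=3: odd sum, res = (-3)-3 = -6
n=2,m=4: even sum, res = (-6)+8 = 2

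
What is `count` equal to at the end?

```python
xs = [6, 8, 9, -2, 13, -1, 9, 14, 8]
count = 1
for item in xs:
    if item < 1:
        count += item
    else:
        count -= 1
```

-9

item=6: not <1, count = 1-1 = 0
item=8: not <1, count = 0-1 = -1
item=9: not <1, count = (-1)-1 = -2
item=-2: <1, count = (-2)+(-2) = -4
item=13: not <1, count = (-4)-1 = -5
item=-1: <1, count = (-5)+(-1) = -6
item=9: not <1, count = (-6)-1 = -7
item=14: not <1, count = (-7)-1 = -8
item=8: not <1, count = (-8)-1 = -9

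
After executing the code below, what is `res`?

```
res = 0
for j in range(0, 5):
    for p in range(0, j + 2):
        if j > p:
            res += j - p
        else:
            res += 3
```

50

j=0,p=0: not 0>0, res = 0+3 = 3
j=0,p=1: not 0>1, res = 3+3 = 6
j=1,p=0: 1>0, res = 6+1 = 7
j=1,p=1: not 1>1, res = 7+3 = 10
j=1,p=2: not 1>2, res = 10+3 = 13
j=2,p=0: 2>0, res = 13+2 = 15
j=2,p=1: 2>1, res = 15+1 = 16
j=2,p=2: not 2>2, res = 16+3 = 19
j=2,p=3: not 2>3, res = 19+3 = 22
j=3,p=0: 3>0, res = 22+3 = 25
j=3,p=1: 3>1, res = 25+2 = 27
j=3,p=2: 3>2, res = 27+1 = 28
j=3,p=3: not 3>3, res = 28+3 = 31
j=3,p=4: not 3>4, res = 31+3 = 34
j=4,p=0: 4>0, res = 34+4 = 38
j=4,p=1: 4>1, res = 38+3 = 41
j=4,p=2: 4>2, res = 41+2 = 43
j=4,p=3: 4>3, res = 43+1 = 44
j=4,p=4: not 4>4, res = 44+3 = 47
j=4,p=5: not 4>5, res = 47+3 = 50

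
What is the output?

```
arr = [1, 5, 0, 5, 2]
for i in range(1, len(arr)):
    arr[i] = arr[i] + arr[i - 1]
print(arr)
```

i=1: arr[1] = 5+1 = 6 → [1, 6, 0, 5, 2]
i=2: arr[2] = 0+6 = 6 → [1, 6, 6, 5, 2]
i=3: arr[3] = 5+6 = 11 → [1, 6, 6, 11, 2]
i=4: arr[4] = 2+11 = 13 → [1, 6, 6, 11, 13]

[1, 6, 6, 11, 13]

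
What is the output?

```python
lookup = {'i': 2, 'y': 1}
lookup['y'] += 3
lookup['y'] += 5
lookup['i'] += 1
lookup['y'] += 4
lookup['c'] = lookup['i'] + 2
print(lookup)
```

{'i': 3, 'y': 13, 'c': 5}

lookup['y'] = 1+3 = 4 → {'i': 2, 'y': 4}
lookup['y'] = 4+5 = 9 → {'i': 2, 'y': 9}
lookup['i'] = 2+1 = 3 → {'i': 3, 'y': 9}
lookup['y'] = 9+4 = 13 → {'i': 3, 'y': 13}
lookup['c'] = lookup['i']+2 = 5 → {'i': 3, 'y': 13, 'c': 5}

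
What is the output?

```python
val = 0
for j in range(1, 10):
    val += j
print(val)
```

j=1: val = 0+1 = 1
j=2: val = 1+2 = 3
j=3: val = 3+3 = 6
j=4: val = 6+4 = 10
j=5: val = 10+5 = 15
j=6: val = 15+6 = 21
j=7: val = 21+7 = 28
j=8: val = 28+8 = 36
j=9: val = 36+9 = 45

45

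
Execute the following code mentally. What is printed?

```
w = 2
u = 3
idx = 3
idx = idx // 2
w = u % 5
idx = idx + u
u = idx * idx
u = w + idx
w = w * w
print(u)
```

7

idx = 3//2 = 1
w = 3%5 = 3
idx = 1+3 = 4
u = 4*4 = 16
u = 3+4 = 7
w = 3*3 = 9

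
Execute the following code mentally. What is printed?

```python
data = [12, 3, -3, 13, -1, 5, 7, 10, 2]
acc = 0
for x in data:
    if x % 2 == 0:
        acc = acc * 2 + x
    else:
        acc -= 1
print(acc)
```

x=12: even, acc = 0*2+12 = 12
x=3: not even, acc = 12-1 = 11
x=-3: not even, acc = 11-1 = 10
x=13: not even, acc = 10-1 = 9
x=-1: not even, acc = 9-1 = 8
x=5: not even, acc = 8-1 = 7
x=7: not even, acc = 7-1 = 6
x=10: even, acc = 6*2+10 = 22
x=2: even, acc = 22*2+2 = 46

46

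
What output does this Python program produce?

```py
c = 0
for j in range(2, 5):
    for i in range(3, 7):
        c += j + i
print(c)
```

j=2,i=3: c = 0+5 = 5
j=2,i=4: c = 5+6 = 11
j=2,i=5: c = 11+7 = 18
j=2,i=6: c = 18+8 = 26
j=3,i=3: c = 26+6 = 32
j=3,i=4: c = 32+7 = 39
j=3,i=5: c = 39+8 = 47
j=3,i=6: c = 47+9 = 56
j=4,i=3: c = 56+7 = 63
j=4,i=4: c = 63+8 = 71
j=4,i=5: c = 71+9 = 80
j=4,i=6: c = 80+10 = 90

90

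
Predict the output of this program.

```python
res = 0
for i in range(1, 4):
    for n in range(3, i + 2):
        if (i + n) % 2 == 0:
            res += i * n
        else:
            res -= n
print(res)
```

i=2,n=3: odd sum, res = 0-3 = -3
i=3,n=3: even sum, res = (-3)+9 = 6
i=3,n=4: odd sum, res = 6-4 = 2

2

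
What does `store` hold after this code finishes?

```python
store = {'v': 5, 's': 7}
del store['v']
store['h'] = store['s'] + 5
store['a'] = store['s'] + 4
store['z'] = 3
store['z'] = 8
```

del 'v' → {'s': 7}
store['h'] = store['s']+5 = 12 → {'s': 7, 'h': 12}
store['a'] = store['s']+4 = 11 → {'s': 7, 'h': 12, 'a': 11}
store['z'] = 3 → {'s': 7, 'h': 12, 'a': 11, 'z': 3}
store['z'] = 8 → {'s': 7, 'h': 12, 'a': 11, 'z': 8}

{'s': 7, 'h': 12, 'a': 11, 'z': 8}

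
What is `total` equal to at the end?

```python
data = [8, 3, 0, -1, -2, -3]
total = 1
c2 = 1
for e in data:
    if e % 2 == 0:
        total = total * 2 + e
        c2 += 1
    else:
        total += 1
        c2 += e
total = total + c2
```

e=8: even, total = 1*2+8 = 10; c2=2
e=3: not even, total = 10+1 = 11; c2=5
e=0: even, total = 11*2+0 = 22; c2=6
e=-1: not even, total = 22+1 = 23; c2=5
e=-2: even, total = 23*2+(-2) = 44; c2=6
e=-3: not even, total = 44+1 = 45; c2=3
total+c2 = 45+3 = 48

48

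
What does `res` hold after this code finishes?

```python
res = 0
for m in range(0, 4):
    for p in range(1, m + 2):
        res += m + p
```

40

m=0,p=1: res = 0+1 = 1
m=1,p=1: res = 1+2 = 3
m=1,p=2: res = 3+3 = 6
m=2,p=1: res = 6+3 = 9
m=2,p=2: res = 9+4 = 13
m=2,p=3: res = 13+5 = 18
m=3,p=1: res = 18+4 = 22
m=3,p=2: res = 22+5 = 27
m=3,p=3: res = 27+6 = 33
m=3,p=4: res = 33+7 = 40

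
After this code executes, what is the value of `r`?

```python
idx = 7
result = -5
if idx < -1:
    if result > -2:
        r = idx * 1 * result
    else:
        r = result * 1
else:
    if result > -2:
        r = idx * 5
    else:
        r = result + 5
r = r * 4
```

0

idx=7, result=-5
idx < -1 is False; result > -2 is False
→ r = result + 5 = 0
r = 0*4 = 0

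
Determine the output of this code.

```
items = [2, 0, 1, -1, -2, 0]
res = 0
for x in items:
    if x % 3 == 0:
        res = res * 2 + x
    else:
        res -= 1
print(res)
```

-10

x=2: not %3==0, res = 0-1 = -1
x=0: %3==0, res = (-1)*2+0 = -2
x=1: not %3==0, res = (-2)-1 = -3
x=-1: not %3==0, res = (-3)-1 = -4
x=-2: not %3==0, res = (-4)-1 = -5
x=0: %3==0, res = (-5)*2+0 = -10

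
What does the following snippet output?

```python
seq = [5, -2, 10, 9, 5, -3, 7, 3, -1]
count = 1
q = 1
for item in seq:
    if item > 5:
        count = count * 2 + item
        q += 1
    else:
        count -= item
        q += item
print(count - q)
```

item=5: not >5, count = 1-5 = -4; q=6
item=-2: not >5, count = (-4)-(-2) = -2; q=4
item=10: >5, count = (-2)*2+10 = 6; q=5
item=9: >5, count = 6*2+9 = 21; q=6
item=5: not >5, count = 21-5 = 16; q=11
item=-3: not >5, count = 16-(-3) = 19; q=8
item=7: >5, count = 19*2+7 = 45; q=9
item=3: not >5, count = 45-3 = 42; q=12
item=-1: not >5, count = 42-(-1) = 43; q=11
count-q = 43-11 = 32

32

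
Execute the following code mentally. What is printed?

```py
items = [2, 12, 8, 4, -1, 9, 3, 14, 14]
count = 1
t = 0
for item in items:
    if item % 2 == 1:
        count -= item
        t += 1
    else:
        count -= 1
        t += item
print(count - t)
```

item=2: not odd, count = 1-1 = 0; t=2
item=12: not odd, count = 0-1 = -1; t=14
item=8: not odd, count = (-1)-1 = -2; t=22
item=4: not odd, count = (-2)-1 = -3; t=26
item=-1: odd, count = (-3)-(-1) = -2; t=27
item=9: odd, count = (-2)-9 = -11; t=28
item=3: odd, count = (-11)-3 = -14; t=29
item=14: not odd, count = (-14)-1 = -15; t=43
item=14: not odd, count = (-15)-1 = -16; t=57
count-t = (-16)-57 = -73

-73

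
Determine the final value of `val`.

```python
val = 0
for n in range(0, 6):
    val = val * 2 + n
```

57

n=0: val = 0*2+0 = 0
n=1: val = 0*2+1 = 1
n=2: val = 1*2+2 = 4
n=3: val = 4*2+3 = 11
n=4: val = 11*2+4 = 26
n=5: val = 26*2+5 = 57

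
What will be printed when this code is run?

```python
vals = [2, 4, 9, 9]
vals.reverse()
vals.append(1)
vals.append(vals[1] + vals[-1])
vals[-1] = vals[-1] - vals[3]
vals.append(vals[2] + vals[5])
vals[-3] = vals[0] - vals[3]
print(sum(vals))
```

reverse → [9, 9, 4, 2]
append 1 → [9, 9, 4, 2, 1]
append vals[1]+vals[-1] = 9+1 = 10 → [9, 9, 4, 2, 1, 10]
vals[-1] = vals[-1]-vals[3] = 10-2 = 8 → [9, 9, 4, 2, 1, 8]
append vals[2]+vals[5] = 4+8 = 12 → [9, 9, 4, 2, 1, 8, 12]
vals[-3] = vals[0]-vals[3] = 9-2 = 7 → [9, 9, 4, 2, 7, 8, 12]
sum = 51

51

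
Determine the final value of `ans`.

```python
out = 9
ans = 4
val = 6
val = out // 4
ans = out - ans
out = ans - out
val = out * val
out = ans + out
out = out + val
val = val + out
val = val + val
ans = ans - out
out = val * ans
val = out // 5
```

12

val = 9//4 = 2
ans = 9-4 = 5
out = 5-9 = -4
val = (-4)*2 = -8
out = 5+(-4) = 1
out = 1+(-8) = -7
val = (-8)+(-7) = -15
val = (-15)+(-15) = -30
ans = 5-(-7) = 12
out = (-30)*12 = -360
val = (-360)//5 = -72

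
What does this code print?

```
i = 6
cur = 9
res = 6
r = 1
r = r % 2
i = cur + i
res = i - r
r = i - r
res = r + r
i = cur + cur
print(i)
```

r = 1%2 = 1
i = 9+6 = 15
res = 15-1 = 14
r = 15-1 = 14
res = 14+14 = 28
i = 9+9 = 18

18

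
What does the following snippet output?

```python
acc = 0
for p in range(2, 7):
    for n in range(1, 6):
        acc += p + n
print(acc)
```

p=2,n=1: acc = 0+3 = 3
p=2,n=2: acc = 3+4 = 7
p=2,n=3: acc = 7+5 = 12
p=2,n=4: acc = 12+6 = 18
p=2,n=5: acc = 18+7 = 25
p=3,n=1: acc = 25+4 = 29
p=3,n=2: acc = 29+5 = 34
p=3,n=3: acc = 34+6 = 40
p=3,n=4: acc = 40+7 = 47
p=3,n=5: acc = 47+8 = 55
p=4,n=1: acc = 55+5 = 60
p=4,n=2: acc = 60+6 = 66
p=4,n=3: acc = 66+7 = 73
p=4,n=4: acc = 73+8 = 81
p=4,n=5: acc = 81+9 = 90
p=5,n=1: acc = 90+6 = 96
p=5,n=2: acc = 96+7 = 103
p=5,n=3: acc = 103+8 = 111
p=5,n=4: acc = 111+9 = 120
p=5,n=5: acc = 120+10 = 130
p=6,n=1: acc = 130+7 = 137
p=6,n=2: acc = 137+8 = 145
p=6,n=3: acc = 145+9 = 154
p=6,n=4: acc = 154+10 = 164
p=6,n=5: acc = 164+11 = 175

175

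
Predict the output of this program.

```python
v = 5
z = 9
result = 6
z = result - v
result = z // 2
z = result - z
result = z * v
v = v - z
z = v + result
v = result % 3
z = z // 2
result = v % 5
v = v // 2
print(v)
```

z = 6-5 = 1
result = 1//2 = 0
z = 0-1 = -1
result = (-1)*5 = -5
v = 5-(-1) = 6
z = 6+(-5) = 1
v = (-5)%3 = 1
z = 1//2 = 0
result = 1%5 = 1
v = 1//2 = 0

0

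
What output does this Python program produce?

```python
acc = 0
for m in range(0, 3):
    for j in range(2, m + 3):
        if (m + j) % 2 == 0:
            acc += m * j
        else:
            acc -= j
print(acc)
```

m=0,j=2: even sum, acc = 0+0 = 0
m=1,j=2: odd sum, acc = 0-2 = -2
m=1,j=3: even sum, acc = (-2)+3 = 1
m=2,j=2: even sum, acc = 1+4 = 5
m=2,j=3: odd sum, acc = 5-3 = 2
m=2,j=4: even sum, acc = 2+8 = 10

10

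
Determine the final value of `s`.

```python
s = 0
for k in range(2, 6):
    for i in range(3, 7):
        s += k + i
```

k=2,i=3: s = 0+5 = 5
k=2,i=4: s = 5+6 = 11
k=2,i=5: s = 11+7 = 18
k=2,i=6: s = 18+8 = 26
k=3,i=3: s = 26+6 = 32
k=3,i=4: s = 32+7 = 39
k=3,i=5: s = 39+8 = 47
k=3,i=6: s = 47+9 = 56
k=4,i=3: s = 56+7 = 63
k=4,i=4: s = 63+8 = 71
k=4,i=5: s = 71+9 = 80
k=4,i=6: s = 80+10 = 90
k=5,i=3: s = 90+8 = 98
k=5,i=4: s = 98+9 = 107
k=5,i=5: s = 107+10 = 117
k=5,i=6: s = 117+11 = 128

128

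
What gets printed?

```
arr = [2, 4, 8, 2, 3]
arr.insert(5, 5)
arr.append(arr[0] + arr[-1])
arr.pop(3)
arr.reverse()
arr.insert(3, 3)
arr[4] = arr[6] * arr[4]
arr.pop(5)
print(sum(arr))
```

36

insert 5 at 5 → [2, 4, 8, 2, 3, 5]
append arr[0]+arr[-1] = 2+5 = 7 → [2, 4, 8, 2, 3, 5, 7]
pop(3) removes 2 → [2, 4, 8, 3, 5, 7]
reverse → [7, 5, 3, 8, 4, 2]
insert 3 at 3 → [7, 5, 3, 3, 8, 4, 2]
arr[4] = arr[6]*arr[4] = 2*8 = 16 → [7, 5, 3, 3, 16, 4, 2]
pop(5) removes 4 → [7, 5, 3, 3, 16, 2]
sum = 36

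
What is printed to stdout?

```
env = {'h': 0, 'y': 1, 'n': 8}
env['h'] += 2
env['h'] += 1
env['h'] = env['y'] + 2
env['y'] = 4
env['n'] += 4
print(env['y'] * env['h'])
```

env['h'] = 0+2 = 2 → {'h': 2, 'y': 1, 'n': 8}
env['h'] = 2+1 = 3 → {'h': 3, 'y': 1, 'n': 8}
env['h'] = env['y']+2 = 3 → {'h': 3, 'y': 1, 'n': 8}
env['y'] = 4 → {'h': 3, 'y': 4, 'n': 8}
env['n'] = 8+4 = 12 → {'h': 3, 'y': 4, 'n': 12}
env['y']*env['h'] = 4*3 = 12

12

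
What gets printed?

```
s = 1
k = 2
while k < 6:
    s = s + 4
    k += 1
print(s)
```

k=2: s = 1+4 = 5
k=3: s = 5+4 = 9
k=4: s = 9+4 = 13
k=5: s = 13+4 = 17

17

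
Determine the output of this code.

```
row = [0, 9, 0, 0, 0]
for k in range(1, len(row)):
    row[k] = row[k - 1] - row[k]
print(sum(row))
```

-36

k=1: row[1] = 0-9 = -9 → [0, -9, 0, 0, 0]
k=2: row[2] = (-9)-0 = -9 → [0, -9, -9, 0, 0]
k=3: row[3] = (-9)-0 = -9 → [0, -9, -9, -9, 0]
k=4: row[4] = (-9)-0 = -9 → [0, -9, -9, -9, -9]
sum = -36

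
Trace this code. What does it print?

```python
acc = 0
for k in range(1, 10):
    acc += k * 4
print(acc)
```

180

k=1: acc = 0+1*4 = 4
k=2: acc = 4+2*4 = 12
k=3: acc = 12+3*4 = 24
k=4: acc = 24+4*4 = 40
k=5: acc = 40+5*4 = 60
k=6: acc = 60+6*4 = 84
k=7: acc = 84+7*4 = 112
k=8: acc = 112+8*4 = 144
k=9: acc = 144+9*4 = 180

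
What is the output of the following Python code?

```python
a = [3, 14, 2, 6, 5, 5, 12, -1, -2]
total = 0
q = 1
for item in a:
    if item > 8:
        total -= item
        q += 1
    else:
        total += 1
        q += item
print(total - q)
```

-40

item=3: not >8, total = 0+1 = 1; q=4
item=14: >8, total = 1-14 = -13; q=5
item=2: not >8, total = (-13)+1 = -12; q=7
item=6: not >8, total = (-12)+1 = -11; q=13
item=5: not >8, total = (-11)+1 = -10; q=18
item=5: not >8, total = (-10)+1 = -9; q=23
item=12: >8, total = (-9)-12 = -21; q=24
item=-1: not >8, total = (-21)+1 = -20; q=23
item=-2: not >8, total = (-20)+1 = -19; q=21
total-q = (-19)-21 = -40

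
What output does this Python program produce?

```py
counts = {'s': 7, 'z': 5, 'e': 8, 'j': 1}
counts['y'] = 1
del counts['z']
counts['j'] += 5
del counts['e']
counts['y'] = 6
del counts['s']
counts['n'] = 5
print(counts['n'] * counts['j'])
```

counts['y'] = 1 → {'s': 7, 'z': 5, 'e': 8, 'j': 1, 'y': 1}
del 'z' → {'s': 7, 'e': 8, 'j': 1, 'y': 1}
counts['j'] = 1+5 = 6 → {'s': 7, 'e': 8, 'j': 6, 'y': 1}
del 'e' → {'s': 7, 'j': 6, 'y': 1}
counts['y'] = 6 → {'s': 7, 'j': 6, 'y': 6}
del 's' → {'j': 6, 'y': 6}
counts['n'] = 5 → {'j': 6, 'y': 6, 'n': 5}
counts['n']*counts['j'] = 5*6 = 30

30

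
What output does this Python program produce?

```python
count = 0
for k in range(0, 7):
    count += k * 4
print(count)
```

k=0: count = 0+0*4 = 0
k=1: count = 0+1*4 = 4
k=2: count = 4+2*4 = 12
k=3: count = 12+3*4 = 24
k=4: count = 24+4*4 = 40
k=5: count = 40+5*4 = 60
k=6: count = 60+6*4 = 84

84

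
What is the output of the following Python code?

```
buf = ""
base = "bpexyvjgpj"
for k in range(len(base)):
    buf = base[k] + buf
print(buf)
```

k=0: prepend 'b' → 'b'
k=1: prepend 'p' → 'pb'
k=2: prepend 'e' → 'epb'
k=3: prepend 'x' → 'xepb'
k=4: prepend 'y' → 'yxepb'
k=5: prepend 'v' → 'vyxepb'
k=6: prepend 'j' → 'jvyxepb'
k=7: prepend 'g' → 'gjvyxepb'
k=8: prepend 'p' → 'pgjvyxepb'
k=9: prepend 'j' → 'jpgjvyxepb'

jpgjvyxepb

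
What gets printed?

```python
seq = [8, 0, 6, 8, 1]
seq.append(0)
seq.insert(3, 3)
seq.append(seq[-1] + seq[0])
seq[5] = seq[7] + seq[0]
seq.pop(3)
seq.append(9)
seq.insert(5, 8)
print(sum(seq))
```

append 0 → [8, 0, 6, 8, 1, 0]
insert 3 at 3 → [8, 0, 6, 3, 8, 1, 0]
append seq[-1]+seq[0] = 0+8 = 8 → [8, 0, 6, 3, 8, 1, 0, 8]
seq[5] = seq[7]+seq[0] = 8+8 = 16 → [8, 0, 6, 3, 8, 16, 0, 8]
pop(3) removes 3 → [8, 0, 6, 8, 16, 0, 8]
append 9 → [8, 0, 6, 8, 16, 0, 8, 9]
insert 8 at 5 → [8, 0, 6, 8, 16, 8, 0, 8, 9]
sum = 63

63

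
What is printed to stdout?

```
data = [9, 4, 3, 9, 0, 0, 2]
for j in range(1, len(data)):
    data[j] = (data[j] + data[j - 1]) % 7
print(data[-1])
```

6

j=1: data[1] = (4+9)%7 = 6 → [9, 6, 3, 9, 0, 0, 2]
j=2: data[2] = (3+6)%7 = 2 → [9, 6, 2, 9, 0, 0, 2]
j=3: data[3] = (9+2)%7 = 4 → [9, 6, 2, 4, 0, 0, 2]
j=4: data[4] = (0+4)%7 = 4 → [9, 6, 2, 4, 4, 0, 2]
j=5: data[5] = (0+4)%7 = 4 → [9, 6, 2, 4, 4, 4, 2]
j=6: data[6] = (2+4)%7 = 6 → [9, 6, 2, 4, 4, 4, 6]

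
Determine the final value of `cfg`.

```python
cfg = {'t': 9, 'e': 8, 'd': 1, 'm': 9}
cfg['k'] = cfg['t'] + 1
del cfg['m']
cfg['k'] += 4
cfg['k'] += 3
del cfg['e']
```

{'t': 9, 'd': 1, 'k': 17}

cfg['k'] = cfg['t']+1 = 10 → {'t': 9, 'e': 8, 'd': 1, 'm': 9, 'k': 10}
del 'm' → {'t': 9, 'e': 8, 'd': 1, 'k': 10}
cfg['k'] = 10+4 = 14 → {'t': 9, 'e': 8, 'd': 1, 'k': 14}
cfg['k'] = 14+3 = 17 → {'t': 9, 'e': 8, 'd': 1, 'k': 17}
del 'e' → {'t': 9, 'd': 1, 'k': 17}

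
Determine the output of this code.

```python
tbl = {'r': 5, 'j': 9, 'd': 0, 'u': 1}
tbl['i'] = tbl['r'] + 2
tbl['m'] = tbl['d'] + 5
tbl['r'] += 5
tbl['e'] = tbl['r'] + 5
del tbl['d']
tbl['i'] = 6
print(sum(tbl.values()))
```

46

tbl['i'] = tbl['r']+2 = 7 → {'r': 5, 'j': 9, 'd': 0, 'u': 1, 'i': 7}
tbl['m'] = tbl['d']+5 = 5 → {'r': 5, 'j': 9, 'd': 0, 'u': 1, 'i': 7, 'm': 5}
tbl['r'] = 5+5 = 10 → {'r': 10, 'j': 9, 'd': 0, 'u': 1, 'i': 7, 'm': 5}
tbl['e'] = tbl['r']+5 = 15 → {'r': 10, 'j': 9, 'd': 0, 'u': 1, 'i': 7, 'm': 5, 'e': 15}
del 'd' → {'r': 10, 'j': 9, 'u': 1, 'i': 7, 'm': 5, 'e': 15}
tbl['i'] = 6 → {'r': 10, 'j': 9, 'u': 1, 'i': 6, 'm': 5, 'e': 15}
sum of values = 46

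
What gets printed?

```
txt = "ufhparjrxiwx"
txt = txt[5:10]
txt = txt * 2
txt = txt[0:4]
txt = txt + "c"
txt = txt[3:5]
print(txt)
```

xc

slice [5:10] → 'rjrxi'
repeat ×2 → 'rjrxirjrxi'
slice [0:4] → 'rjrx'
+ 'c' → 'rjrxc'
slice [3:5] → 'xc'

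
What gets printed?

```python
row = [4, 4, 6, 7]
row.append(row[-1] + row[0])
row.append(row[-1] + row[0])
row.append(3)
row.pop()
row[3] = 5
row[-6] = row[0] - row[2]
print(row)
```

append row[-1]+row[0] = 7+4 = 11 → [4, 4, 6, 7, 11]
append row[-1]+row[0] = 11+4 = 15 → [4, 4, 6, 7, 11, 15]
append 3 → [4, 4, 6, 7, 11, 15, 3]
pop() removes 3 → [4, 4, 6, 7, 11, 15]
row[3] = 5 → [4, 4, 6, 5, 11, 15]
row[-6] = row[0]-row[2] = 4-6 = -2 → [-2, 4, 6, 5, 11, 15]

[-2, 4, 6, 5, 11, 15]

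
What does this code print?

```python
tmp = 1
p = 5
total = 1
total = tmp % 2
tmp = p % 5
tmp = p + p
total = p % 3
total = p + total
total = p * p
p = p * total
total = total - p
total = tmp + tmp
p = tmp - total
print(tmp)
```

total = 1%2 = 1
tmp = 5%5 = 0
tmp = 5+5 = 10
total = 5%3 = 2
total = 5+2 = 7
total = 5*5 = 25
p = 5*25 = 125
total = 25-125 = -100
total = 10+10 = 20
p = 10-20 = -10

10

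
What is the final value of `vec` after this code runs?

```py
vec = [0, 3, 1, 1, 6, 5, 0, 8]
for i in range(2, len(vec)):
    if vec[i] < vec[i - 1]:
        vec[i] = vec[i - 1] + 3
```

[0, 3, 6, 9, 12, 15, 18, 21]

i=2: 1<3, vec[2] = 3+3 = 6 → [0, 3, 6, 1, 6, 5, 0, 8]
i=3: 1<6, vec[3] = 6+3 = 9 → [0, 3, 6, 9, 6, 5, 0, 8]
i=4: 6<9, vec[4] = 9+3 = 12 → [0, 3, 6, 9, 12, 5, 0, 8]
i=5: 5<12, vec[5] = 12+3 = 15 → [0, 3, 6, 9, 12, 15, 0, 8]
i=6: 0<15, vec[6] = 15+3 = 18 → [0, 3, 6, 9, 12, 15, 18, 8]
i=7: 8<18, vec[7] = 18+3 = 21 → [0, 3, 6, 9, 12, 15, 18, 21]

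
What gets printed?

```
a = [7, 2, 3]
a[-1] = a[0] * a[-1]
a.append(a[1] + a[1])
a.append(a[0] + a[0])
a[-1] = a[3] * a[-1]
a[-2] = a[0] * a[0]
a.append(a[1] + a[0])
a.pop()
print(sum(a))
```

a[-1] = a[0]*a[-1] = 7*3 = 21 → [7, 2, 21]
append a[1]+a[1] = 2+2 = 4 → [7, 2, 21, 4]
append a[0]+a[0] = 7+7 = 14 → [7, 2, 21, 4, 14]
a[-1] = a[3]*a[-1] = 4*14 = 56 → [7, 2, 21, 4, 56]
a[-2] = a[0]*a[0] = 7*7 = 49 → [7, 2, 21, 49, 56]
append a[1]+a[0] = 2+7 = 9 → [7, 2, 21, 49, 56, 9]
pop() removes 9 → [7, 2, 21, 49, 56]
sum = 135

135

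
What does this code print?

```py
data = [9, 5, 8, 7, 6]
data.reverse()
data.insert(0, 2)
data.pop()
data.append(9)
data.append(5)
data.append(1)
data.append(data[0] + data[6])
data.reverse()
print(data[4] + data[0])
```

12

reverse → [6, 7, 8, 5, 9]
insert 2 at 0 → [2, 6, 7, 8, 5, 9]
pop() removes 9 → [2, 6, 7, 8, 5]
append 9 → [2, 6, 7, 8, 5, 9]
append 5 → [2, 6, 7, 8, 5, 9, 5]
append 1 → [2, 6, 7, 8, 5, 9, 5, 1]
append data[0]+data[6] = 2+5 = 7 → [2, 6, 7, 8, 5, 9, 5, 1, 7]
reverse → [7, 1, 5, 9, 5, 8, 7, 6, 2]
data[4]+data[0] = 5+7 = 12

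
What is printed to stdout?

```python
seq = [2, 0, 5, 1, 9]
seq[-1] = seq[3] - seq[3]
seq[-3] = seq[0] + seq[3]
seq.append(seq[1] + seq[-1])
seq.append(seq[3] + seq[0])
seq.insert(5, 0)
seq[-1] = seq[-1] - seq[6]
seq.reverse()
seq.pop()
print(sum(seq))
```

seq[-1] = seq[3]-seq[3] = 1-1 = 0 → [2, 0, 5, 1, 0]
seq[-3] = seq[0]+seq[3] = 2+1 = 3 → [2, 0, 3, 1, 0]
append seq[1]+seq[-1] = 0+0 = 0 → [2, 0, 3, 1, 0, 0]
append seq[3]+seq[0] = 1+2 = 3 → [2, 0, 3, 1, 0, 0, 3]
insert 0 at 5 → [2, 0, 3, 1, 0, 0, 0, 3]
seq[-1] = seq[-1]-seq[6] = 3-0 = 3 → [2, 0, 3, 1, 0, 0, 0, 3]
reverse → [3, 0, 0, 0, 1, 3, 0, 2]
pop() removes 2 → [3, 0, 0, 0, 1, 3, 0]
sum = 7

7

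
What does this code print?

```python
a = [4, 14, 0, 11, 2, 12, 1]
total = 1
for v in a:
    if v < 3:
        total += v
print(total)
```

v=4: not <3
v=14: not <3
v=0: <3, total = 1+0 = 1
v=11: not <3
v=2: <3, total = 1+2 = 3
v=12: not <3
v=1: <3, total = 3+1 = 4

4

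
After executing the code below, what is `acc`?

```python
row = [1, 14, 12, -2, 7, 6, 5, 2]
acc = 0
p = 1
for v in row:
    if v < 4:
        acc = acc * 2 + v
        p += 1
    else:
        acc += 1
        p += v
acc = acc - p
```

v=1: <4, acc = 0*2+1 = 1; p=2
v=14: not <4, acc = 1+1 = 2; p=16
v=12: not <4, acc = 2+1 = 3; p=28
v=-2: <4, acc = 3*2+(-2) = 4; p=29
v=7: not <4, acc = 4+1 = 5; p=36
v=6: not <4, acc = 5+1 = 6; p=42
v=5: not <4, acc = 6+1 = 7; p=47
v=2: <4, acc = 7*2+2 = 16; p=48
acc-p = 16-48 = -32

-32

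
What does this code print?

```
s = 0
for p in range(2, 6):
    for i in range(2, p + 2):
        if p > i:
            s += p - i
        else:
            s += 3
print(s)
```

34

p=2,i=2: not 2>2, s = 0+3 = 3
p=2,i=3: not 2>3, s = 3+3 = 6
p=3,i=2: 3>2, s = 6+1 = 7
p=3,i=3: not 3>3, s = 7+3 = 10
p=3,i=4: not 3>4, s = 10+3 = 13
p=4,i=2: 4>2, s = 13+2 = 15
p=4,i=3: 4>3, s = 15+1 = 16
p=4,i=4: not 4>4, s = 16+3 = 19
p=4,i=5: not 4>5, s = 19+3 = 22
p=5,i=2: 5>2, s = 22+3 = 25
p=5,i=3: 5>3, s = 25+2 = 27
p=5,i=4: 5>4, s = 27+1 = 28
p=5,i=5: not 5>5, s = 28+3 = 31
p=5,i=6: not 5>6, s = 31+3 = 34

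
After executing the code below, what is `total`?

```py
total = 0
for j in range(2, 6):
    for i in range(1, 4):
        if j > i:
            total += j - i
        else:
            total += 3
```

j=2,i=1: 2>1, total = 0+1 = 1
j=2,i=2: not 2>2, total = 1+3 = 4
j=2,i=3: not 2>3, total = 4+3 = 7
j=3,i=1: 3>1, total = 7+2 = 9
j=3,i=2: 3>2, total = 9+1 = 10
j=3,i=3: not 3>3, total = 10+3 = 13
j=4,i=1: 4>1, total = 13+3 = 16
j=4,i=2: 4>2, total = 16+2 = 18
j=4,i=3: 4>3, total = 18+1 = 19
j=5,i=1: 5>1, total = 19+4 = 23
j=5,i=2: 5>2, total = 23+3 = 26
j=5,i=3: 5>3, total = 26+2 = 28

28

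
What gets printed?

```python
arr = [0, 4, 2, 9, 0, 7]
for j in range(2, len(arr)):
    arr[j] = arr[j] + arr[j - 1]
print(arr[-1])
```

22

j=2: arr[2] = 2+4 = 6 → [0, 4, 6, 9, 0, 7]
j=3: arr[3] = 9+6 = 15 → [0, 4, 6, 15, 0, 7]
j=4: arr[4] = 0+15 = 15 → [0, 4, 6, 15, 15, 7]
j=5: arr[5] = 7+15 = 22 → [0, 4, 6, 15, 15, 22]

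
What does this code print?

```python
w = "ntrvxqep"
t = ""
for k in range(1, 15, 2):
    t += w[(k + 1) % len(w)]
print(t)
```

rxenrxe

k=1: add w[2]='r' → 'r'
k=3: add w[4]='x' → 'rx'
k=5: add w[6]='e' → 'rxe'
k=7: add w[0]='n' → 'rxen'
k=9: add w[2]='r' → 'rxenr'
k=11: add w[4]='x' → 'rxenrx'
k=13: add w[6]='e' → 'rxenrxe'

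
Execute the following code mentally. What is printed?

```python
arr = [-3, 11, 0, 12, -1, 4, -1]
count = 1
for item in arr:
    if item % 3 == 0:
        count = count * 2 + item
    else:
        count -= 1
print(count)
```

item=-3: %3==0, count = 1*2+(-3) = -1
item=11: not %3==0, count = (-1)-1 = -2
item=0: %3==0, count = (-2)*2+0 = -4
item=12: %3==0, count = (-4)*2+12 = 4
item=-1: not %3==0, count = 4-1 = 3
item=4: not %3==0, count = 3-1 = 2
item=-1: not %3==0, count = 2-1 = 1

1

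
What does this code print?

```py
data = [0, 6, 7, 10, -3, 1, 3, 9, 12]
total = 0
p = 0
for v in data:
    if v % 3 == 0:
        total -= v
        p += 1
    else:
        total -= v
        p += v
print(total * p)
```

-1080

v=0: %3==0, total = 0-0 = 0; p=1
v=6: %3==0, total = 0-6 = -6; p=2
v=7: not %3==0, total = (-6)-7 = -13; p=9
v=10: not %3==0, total = (-13)-10 = -23; p=19
v=-3: %3==0, total = (-23)-(-3) = -20; p=20
v=1: not %3==0, total = (-20)-1 = -21; p=21
v=3: %3==0, total = (-21)-3 = -24; p=22
v=9: %3==0, total = (-24)-9 = -33; p=23
v=12: %3==0, total = (-33)-12 = -45; p=24
total*p = (-45)*24 = -1080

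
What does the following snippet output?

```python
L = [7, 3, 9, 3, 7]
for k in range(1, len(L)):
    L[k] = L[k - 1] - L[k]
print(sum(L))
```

-17

k=1: L[1] = 7-3 = 4 → [7, 4, 9, 3, 7]
k=2: L[2] = 4-9 = -5 → [7, 4, -5, 3, 7]
k=3: L[3] = (-5)-3 = -8 → [7, 4, -5, -8, 7]
k=4: L[4] = (-8)-7 = -15 → [7, 4, -5, -8, -15]
sum = -17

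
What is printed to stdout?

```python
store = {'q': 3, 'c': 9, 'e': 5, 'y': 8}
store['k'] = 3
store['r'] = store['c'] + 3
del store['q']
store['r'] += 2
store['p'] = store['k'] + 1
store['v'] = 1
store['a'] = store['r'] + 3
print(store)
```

store['k'] = 3 → {'q': 3, 'c': 9, 'e': 5, 'y': 8, 'k': 3}
store['r'] = store['c']+3 = 12 → {'q': 3, 'c': 9, 'e': 5, 'y': 8, 'k': 3, 'r': 12}
del 'q' → {'c': 9, 'e': 5, 'y': 8, 'k': 3, 'r': 12}
store['r'] = 12+2 = 14 → {'c': 9, 'e': 5, 'y': 8, 'k': 3, 'r': 14}
store['p'] = store['k']+1 = 4 → {'c': 9, 'e': 5, 'y': 8, 'k': 3, 'r': 14, 'p': 4}
store['v'] = 1 → {'c': 9, 'e': 5, 'y': 8, 'k': 3, 'r': 14, 'p': 4, 'v': 1}
store['a'] = store['r']+3 = 17 → {'c': 9, 'e': 5, 'y': 8, 'k': 3, 'r': 14, 'p': 4, 'v': 1, 'a': 17}

{'c': 9, 'e': 5, 'y': 8, 'k': 3, 'r': 14, 'p': 4, 'v': 1, 'a': 17}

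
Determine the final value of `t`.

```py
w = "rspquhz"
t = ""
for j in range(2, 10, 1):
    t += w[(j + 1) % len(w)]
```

'quhzrspq'

j=2: add w[3]='q' → 'q'
j=3: add w[4]='u' → 'qu'
j=4: add w[5]='h' → 'quh'
j=5: add w[6]='z' → 'quhz'
j=6: add w[0]='r' → 'quhzr'
j=7: add w[1]='s' → 'quhzrs'
j=8: add w[2]='p' → 'quhzrsp'
j=9: add w[3]='q' → 'quhzrspq'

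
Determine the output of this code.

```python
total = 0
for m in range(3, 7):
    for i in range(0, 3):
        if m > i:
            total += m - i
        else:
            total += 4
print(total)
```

42

m=3,i=0: 3>0, total = 0+3 = 3
m=3,i=1: 3>1, total = 3+2 = 5
m=3,i=2: 3>2, total = 5+1 = 6
m=4,i=0: 4>0, total = 6+4 = 10
m=4,i=1: 4>1, total = 10+3 = 13
m=4,i=2: 4>2, total = 13+2 = 15
m=5,i=0: 5>0, total = 15+5 = 20
m=5,i=1: 5>1, total = 20+4 = 24
m=5,i=2: 5>2, total = 24+3 = 27
m=6,i=0: 6>0, total = 27+6 = 33
m=6,i=1: 6>1, total = 33+5 = 38
m=6,i=2: 6>2, total = 38+4 = 42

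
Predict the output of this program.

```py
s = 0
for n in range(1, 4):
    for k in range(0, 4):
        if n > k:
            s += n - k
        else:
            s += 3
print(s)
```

28

n=1,k=0: 1>0, s = 0+1 = 1
n=1,k=1: not 1>1, s = 1+3 = 4
n=1,k=2: not 1>2, s = 4+3 = 7
n=1,k=3: not 1>3, s = 7+3 = 10
n=2,k=0: 2>0, s = 10+2 = 12
n=2,k=1: 2>1, s = 12+1 = 13
n=2,k=2: not 2>2, s = 13+3 = 16
n=2,k=3: not 2>3, s = 16+3 = 19
n=3,k=0: 3>0, s = 19+3 = 22
n=3,k=1: 3>1, s = 22+2 = 24
n=3,k=2: 3>2, s = 24+1 = 25
n=3,k=3: not 3>3, s = 25+3 = 28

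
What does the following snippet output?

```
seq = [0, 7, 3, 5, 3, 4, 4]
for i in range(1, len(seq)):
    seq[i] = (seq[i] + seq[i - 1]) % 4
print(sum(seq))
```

14

i=1: seq[1] = (7+0)%4 = 3 → [0, 3, 3, 5, 3, 4, 4]
i=2: seq[2] = (3+3)%4 = 2 → [0, 3, 2, 5, 3, 4, 4]
i=3: seq[3] = (5+2)%4 = 3 → [0, 3, 2, 3, 3, 4, 4]
i=4: seq[4] = (3+3)%4 = 2 → [0, 3, 2, 3, 2, 4, 4]
i=5: seq[5] = (4+2)%4 = 2 → [0, 3, 2, 3, 2, 2, 4]
i=6: seq[6] = (4+2)%4 = 2 → [0, 3, 2, 3, 2, 2, 2]
sum = 14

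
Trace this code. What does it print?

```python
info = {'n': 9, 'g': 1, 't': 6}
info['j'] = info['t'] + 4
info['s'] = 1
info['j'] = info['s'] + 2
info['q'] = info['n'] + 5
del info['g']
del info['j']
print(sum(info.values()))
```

30

info['j'] = info['t']+4 = 10 → {'n': 9, 'g': 1, 't': 6, 'j': 10}
info['s'] = 1 → {'n': 9, 'g': 1, 't': 6, 'j': 10, 's': 1}
info['j'] = info['s']+2 = 3 → {'n': 9, 'g': 1, 't': 6, 'j': 3, 's': 1}
info['q'] = info['n']+5 = 14 → {'n': 9, 'g': 1, 't': 6, 'j': 3, 's': 1, 'q': 14}
del 'g' → {'n': 9, 't': 6, 'j': 3, 's': 1, 'q': 14}
del 'j' → {'n': 9, 't': 6, 's': 1, 'q': 14}
sum of values = 30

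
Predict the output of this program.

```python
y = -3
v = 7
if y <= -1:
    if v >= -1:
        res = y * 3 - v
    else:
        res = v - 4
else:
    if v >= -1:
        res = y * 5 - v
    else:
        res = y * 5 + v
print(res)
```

-16

y=-3, v=7
y <= -1 is True; v >= -1 is True
→ res = y * 3 - v = -16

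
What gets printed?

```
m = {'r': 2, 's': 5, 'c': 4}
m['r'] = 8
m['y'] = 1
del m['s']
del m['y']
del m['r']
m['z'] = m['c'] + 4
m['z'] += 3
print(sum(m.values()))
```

m['r'] = 8 → {'r': 8, 's': 5, 'c': 4}
m['y'] = 1 → {'r': 8, 's': 5, 'c': 4, 'y': 1}
del 's' → {'r': 8, 'c': 4, 'y': 1}
del 'y' → {'r': 8, 'c': 4}
del 'r' → {'c': 4}
m['z'] = m['c']+4 = 8 → {'c': 4, 'z': 8}
m['z'] = 8+3 = 11 → {'c': 4, 'z': 11}
sum of values = 15

15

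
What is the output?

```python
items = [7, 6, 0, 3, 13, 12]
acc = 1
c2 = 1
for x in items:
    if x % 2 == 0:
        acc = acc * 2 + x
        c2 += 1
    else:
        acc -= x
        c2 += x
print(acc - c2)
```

x=7: not even, acc = 1-7 = -6; c2=8
x=6: even, acc = (-6)*2+6 = -6; c2=9
x=0: even, acc = (-6)*2+0 = -12; c2=10
x=3: not even, acc = (-12)-3 = -15; c2=13
x=13: not even, acc = (-15)-13 = -28; c2=26
x=12: even, acc = (-28)*2+12 = -44; c2=27
acc-c2 = (-44)-27 = -71

-71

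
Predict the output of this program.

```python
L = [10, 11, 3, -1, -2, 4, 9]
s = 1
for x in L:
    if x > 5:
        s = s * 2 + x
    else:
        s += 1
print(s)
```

x=10: >5, s = 1*2+10 = 12
x=11: >5, s = 12*2+11 = 35
x=3: not >5, s = 35+1 = 36
x=-1: not >5, s = 36+1 = 37
x=-2: not >5, s = 37+1 = 38
x=4: not >5, s = 38+1 = 39
x=9: >5, s = 39*2+9 = 87

87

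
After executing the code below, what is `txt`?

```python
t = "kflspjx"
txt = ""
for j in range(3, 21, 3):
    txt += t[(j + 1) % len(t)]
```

j=3: add t[4]='p' → 'p'
j=6: add t[0]='k' → 'pk'
j=9: add t[3]='s' → 'pks'
j=12: add t[6]='x' → 'pksx'
j=15: add t[2]='l' → 'pksxl'
j=18: add t[5]='j' → 'pksxlj'

'pksxlj'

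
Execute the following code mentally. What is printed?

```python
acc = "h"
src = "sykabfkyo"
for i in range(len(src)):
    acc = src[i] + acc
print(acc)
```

oykfbakysh

i=0: prepend 's' → 'sh'
i=1: prepend 'y' → 'ysh'
i=2: prepend 'k' → 'kysh'
i=3: prepend 'a' → 'akysh'
i=4: prepend 'b' → 'bakysh'
i=5: prepend 'f' → 'fbakysh'
i=6: prepend 'k' → 'kfbakysh'
i=7: prepend 'y' → 'ykfbakysh'
i=8: prepend 'o' → 'oykfbakysh'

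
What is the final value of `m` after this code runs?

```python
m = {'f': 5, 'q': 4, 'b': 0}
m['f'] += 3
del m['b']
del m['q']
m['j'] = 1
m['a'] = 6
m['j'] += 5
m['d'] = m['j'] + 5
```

{'f': 8, 'j': 6, 'a': 6, 'd': 11}

m['f'] = 5+3 = 8 → {'f': 8, 'q': 4, 'b': 0}
del 'b' → {'f': 8, 'q': 4}
del 'q' → {'f': 8}
m['j'] = 1 → {'f': 8, 'j': 1}
m['a'] = 6 → {'f': 8, 'j': 1, 'a': 6}
m['j'] = 1+5 = 6 → {'f': 8, 'j': 6, 'a': 6}
m['d'] = m['j']+5 = 11 → {'f': 8, 'j': 6, 'a': 6, 'd': 11}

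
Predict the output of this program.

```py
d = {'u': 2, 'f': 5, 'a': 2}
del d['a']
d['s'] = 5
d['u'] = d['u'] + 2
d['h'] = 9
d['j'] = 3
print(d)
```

{'u': 4, 'f': 5, 's': 5, 'h': 9, 'j': 3}

del 'a' → {'u': 2, 'f': 5}
d['s'] = 5 → {'u': 2, 'f': 5, 's': 5}
d['u'] = d['u']+2 = 4 → {'u': 4, 'f': 5, 's': 5}
d['h'] = 9 → {'u': 4, 'f': 5, 's': 5, 'h': 9}
d['j'] = 3 → {'u': 4, 'f': 5, 's': 5, 'h': 9, 'j': 3}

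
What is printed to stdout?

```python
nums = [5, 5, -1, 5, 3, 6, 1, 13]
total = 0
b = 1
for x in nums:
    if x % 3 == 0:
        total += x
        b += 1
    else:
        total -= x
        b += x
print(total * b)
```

x=5: not %3==0, total = 0-5 = -5; b=6
x=5: not %3==0, total = (-5)-5 = -10; b=11
x=-1: not %3==0, total = (-10)-(-1) = -9; b=10
x=5: not %3==0, total = (-9)-5 = -14; b=15
x=3: %3==0, total = (-14)+3 = -11; b=16
x=6: %3==0, total = (-11)+6 = -5; b=17
x=1: not %3==0, total = (-5)-1 = -6; b=18
x=13: not %3==0, total = (-6)-13 = -19; b=31
total*b = (-19)*31 = -589

-589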